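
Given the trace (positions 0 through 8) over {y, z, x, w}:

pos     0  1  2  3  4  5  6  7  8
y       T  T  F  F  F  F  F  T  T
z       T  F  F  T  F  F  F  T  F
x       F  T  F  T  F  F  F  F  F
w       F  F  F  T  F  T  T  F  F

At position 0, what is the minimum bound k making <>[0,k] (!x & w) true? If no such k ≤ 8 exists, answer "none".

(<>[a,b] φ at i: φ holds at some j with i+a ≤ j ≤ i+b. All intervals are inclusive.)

5

Scan j = 0,1,… for (!x & w):
  j=0: fails
  j=1: fails
  j=2: fails
  j=3: fails
  j=4: fails
  j=5: holds
First hit at j=5, so smallest k = 5-0 = 5.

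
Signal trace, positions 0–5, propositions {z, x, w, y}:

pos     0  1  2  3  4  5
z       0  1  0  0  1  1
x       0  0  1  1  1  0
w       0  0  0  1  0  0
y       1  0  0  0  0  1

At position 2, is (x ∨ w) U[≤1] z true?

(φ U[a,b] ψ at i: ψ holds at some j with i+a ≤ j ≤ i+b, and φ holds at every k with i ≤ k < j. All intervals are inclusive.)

Need some j in [2,3] with z, and (x ∨ w) at every k in [2,j-1].
  j=2: z false.
  j=3: z false.
No j in the window works → until fails.

Does not hold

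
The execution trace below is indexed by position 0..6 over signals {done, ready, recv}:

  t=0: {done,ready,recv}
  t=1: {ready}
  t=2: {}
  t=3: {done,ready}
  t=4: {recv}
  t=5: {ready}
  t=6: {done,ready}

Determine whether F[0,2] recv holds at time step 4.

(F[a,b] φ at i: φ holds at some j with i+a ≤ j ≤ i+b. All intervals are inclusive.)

Check recv at each j in [4,6]:
  j=4: true
  j=5: false
  j=6: false
Found at j=4 → formula holds.

Yes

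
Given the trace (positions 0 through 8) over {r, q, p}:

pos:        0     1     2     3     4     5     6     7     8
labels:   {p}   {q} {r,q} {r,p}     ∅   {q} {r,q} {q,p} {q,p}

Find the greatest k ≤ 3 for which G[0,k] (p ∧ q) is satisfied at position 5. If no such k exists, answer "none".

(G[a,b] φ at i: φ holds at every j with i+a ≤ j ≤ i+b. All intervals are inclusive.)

none

(p ∧ q) must hold from j=5 onward; find where it first fails.
  j=5: fails → no k works.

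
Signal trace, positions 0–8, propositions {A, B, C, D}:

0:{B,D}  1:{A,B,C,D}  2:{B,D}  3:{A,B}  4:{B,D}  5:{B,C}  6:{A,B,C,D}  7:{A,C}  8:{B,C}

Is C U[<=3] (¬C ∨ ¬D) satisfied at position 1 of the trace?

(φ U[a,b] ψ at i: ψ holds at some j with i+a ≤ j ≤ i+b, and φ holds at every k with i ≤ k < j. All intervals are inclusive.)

Need some j in [1,4] with (¬C ∨ ¬D), and C at every k in [1,j-1].
  j=1: (¬C ∨ ¬D) false.
  j=2: (¬C ∨ ¬D) holds; C holds at every k in [1,1] → satisfied.

True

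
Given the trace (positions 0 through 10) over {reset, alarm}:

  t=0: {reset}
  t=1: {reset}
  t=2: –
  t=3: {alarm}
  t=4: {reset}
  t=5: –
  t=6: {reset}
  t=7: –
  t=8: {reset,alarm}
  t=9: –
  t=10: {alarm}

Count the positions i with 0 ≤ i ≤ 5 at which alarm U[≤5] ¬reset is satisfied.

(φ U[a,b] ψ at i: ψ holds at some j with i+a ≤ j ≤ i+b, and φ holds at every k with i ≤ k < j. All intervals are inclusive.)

3

Evaluate at each i in [0,5]:
  i=0: ✗ (lhs fails at k=0 before rhs at j=2)
  i=1: ✗ (lhs fails at k=1 before rhs at j=2)
  i=2: ✓ (rhs at j=2)
  i=3: ✓ (rhs at j=3)
  i=4: ✗ (lhs fails at k=4 before rhs at j=5)
  i=5: ✓ (rhs at j=5)
Positions where it holds: {2, 3, 5} → 3.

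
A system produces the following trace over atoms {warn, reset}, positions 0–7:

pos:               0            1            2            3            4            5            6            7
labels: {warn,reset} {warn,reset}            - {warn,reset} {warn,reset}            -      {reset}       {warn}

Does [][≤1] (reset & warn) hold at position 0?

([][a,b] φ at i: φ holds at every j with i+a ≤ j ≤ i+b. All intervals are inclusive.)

Check (reset & warn) at every j in [0,1]:
  j=0: true
  j=1: true
All positions satisfy it → formula holds.

True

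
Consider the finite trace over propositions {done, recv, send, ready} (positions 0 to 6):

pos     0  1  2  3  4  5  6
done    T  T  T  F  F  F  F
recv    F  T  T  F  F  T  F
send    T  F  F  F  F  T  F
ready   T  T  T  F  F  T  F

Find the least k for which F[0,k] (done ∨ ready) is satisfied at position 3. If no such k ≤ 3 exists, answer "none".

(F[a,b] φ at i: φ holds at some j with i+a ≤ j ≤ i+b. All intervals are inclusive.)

Scan j = 3,4,… for (done ∨ ready):
  j=3: fails
  j=4: fails
  j=5: holds
First hit at j=5, so smallest k = 5-3 = 2.

2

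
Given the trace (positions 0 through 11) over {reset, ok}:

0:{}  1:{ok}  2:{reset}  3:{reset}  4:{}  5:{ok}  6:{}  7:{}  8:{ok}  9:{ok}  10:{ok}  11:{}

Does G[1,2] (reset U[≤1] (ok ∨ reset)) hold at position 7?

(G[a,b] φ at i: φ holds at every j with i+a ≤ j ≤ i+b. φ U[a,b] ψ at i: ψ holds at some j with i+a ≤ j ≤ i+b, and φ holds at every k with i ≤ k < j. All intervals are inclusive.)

Yes

Check (reset U[≤1] (ok ∨ reset)) at every j in [8,9]:
  j=8: holds
  j=9: holds
All positions satisfy it → formula holds.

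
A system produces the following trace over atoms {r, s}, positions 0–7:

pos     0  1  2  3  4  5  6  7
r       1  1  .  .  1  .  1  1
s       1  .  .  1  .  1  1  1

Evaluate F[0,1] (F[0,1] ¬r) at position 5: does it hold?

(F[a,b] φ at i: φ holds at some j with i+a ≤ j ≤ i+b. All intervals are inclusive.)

Yes

Check F[0,1] ¬r at each j in [5,6]:
  j=5: holds (witness at 5)
  j=6: fails (none in [6,7])
Found at j=5 → formula holds.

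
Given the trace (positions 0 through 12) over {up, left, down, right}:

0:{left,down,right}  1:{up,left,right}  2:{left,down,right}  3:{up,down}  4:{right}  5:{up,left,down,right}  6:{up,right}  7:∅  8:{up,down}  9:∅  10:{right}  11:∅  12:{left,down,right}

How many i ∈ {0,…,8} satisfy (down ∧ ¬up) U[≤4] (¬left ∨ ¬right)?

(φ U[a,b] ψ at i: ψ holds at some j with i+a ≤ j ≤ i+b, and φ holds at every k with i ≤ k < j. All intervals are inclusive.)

6

Evaluate at each i in [0,8]:
  i=0: ✗ (lhs fails at k=1 before rhs at j=3)
  i=1: ✗ (lhs fails at k=1 before rhs at j=3)
  i=2: ✓ (rhs at j=3; lhs holds on [2,2])
  i=3: ✓ (rhs at j=3)
  i=4: ✓ (rhs at j=4)
  i=5: ✗ (lhs fails at k=5 before rhs at j=6)
  i=6: ✓ (rhs at j=6)
  i=7: ✓ (rhs at j=7)
  i=8: ✓ (rhs at j=8)
Positions where it holds: {2, 3, 4, 6, 7, 8} → 6.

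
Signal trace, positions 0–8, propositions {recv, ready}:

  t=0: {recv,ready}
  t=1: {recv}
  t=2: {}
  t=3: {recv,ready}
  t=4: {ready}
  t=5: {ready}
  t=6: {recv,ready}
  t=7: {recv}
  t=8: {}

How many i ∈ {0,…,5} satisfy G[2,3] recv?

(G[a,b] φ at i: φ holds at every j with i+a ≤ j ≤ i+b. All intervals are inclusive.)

1

Evaluate at each i in [0,5]:
  i=0: ✗ (fails at j=2)
  i=1: ✗ (fails at j=4)
  i=2: ✗ (fails at j=4)
  i=3: ✗ (fails at j=5)
  i=4: ✓ (all of [6,7])
  i=5: ✗ (fails at j=8)
Positions where it holds: {4} → 1.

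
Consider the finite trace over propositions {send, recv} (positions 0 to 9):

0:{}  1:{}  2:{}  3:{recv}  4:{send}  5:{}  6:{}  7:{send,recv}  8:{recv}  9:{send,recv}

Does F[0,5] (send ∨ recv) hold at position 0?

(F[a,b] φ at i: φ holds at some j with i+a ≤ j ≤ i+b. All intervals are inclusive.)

Check (send ∨ recv) at each j in [0,5]:
  j=0: false
  j=1: false
  j=2: false
  j=3: true
  j=4: true
  j=5: false
Found at j=3 → formula holds.

Yes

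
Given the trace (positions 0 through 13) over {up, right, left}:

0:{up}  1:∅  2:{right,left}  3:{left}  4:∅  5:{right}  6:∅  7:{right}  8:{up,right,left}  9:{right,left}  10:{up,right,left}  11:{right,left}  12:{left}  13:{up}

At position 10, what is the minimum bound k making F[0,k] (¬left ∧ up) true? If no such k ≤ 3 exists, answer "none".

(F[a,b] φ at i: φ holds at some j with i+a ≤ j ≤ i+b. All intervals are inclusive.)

3

Scan j = 10,11,… for (¬left ∧ up):
  j=10: fails
  j=11: fails
  j=12: fails
  j=13: holds
First hit at j=13, so smallest k = 13-10 = 3.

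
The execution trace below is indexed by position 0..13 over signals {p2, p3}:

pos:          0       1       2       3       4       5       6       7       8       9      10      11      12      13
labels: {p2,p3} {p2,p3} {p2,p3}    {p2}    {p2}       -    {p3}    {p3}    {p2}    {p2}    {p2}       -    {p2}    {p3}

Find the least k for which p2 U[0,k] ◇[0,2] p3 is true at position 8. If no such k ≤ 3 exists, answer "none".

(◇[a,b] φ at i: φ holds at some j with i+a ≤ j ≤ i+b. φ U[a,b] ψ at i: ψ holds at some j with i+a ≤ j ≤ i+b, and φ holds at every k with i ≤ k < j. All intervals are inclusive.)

Need earliest j ≥ 8 with ◇[0,2] p3, and p2 at every k in [8,j-1].
  j=8: rhs fails.
  j=9: rhs fails.
  j=10: rhs fails.
  j=11: rhs holds; lhs holds on [8,10]. k = 3.

3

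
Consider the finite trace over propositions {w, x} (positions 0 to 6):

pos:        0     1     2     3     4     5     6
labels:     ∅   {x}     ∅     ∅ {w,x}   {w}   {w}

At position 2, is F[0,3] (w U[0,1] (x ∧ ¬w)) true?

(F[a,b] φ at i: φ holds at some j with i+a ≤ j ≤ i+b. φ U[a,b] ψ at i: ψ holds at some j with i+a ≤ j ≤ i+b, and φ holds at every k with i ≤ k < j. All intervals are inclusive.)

No

Check (w U[0,1] (x ∧ ¬w)) at each j in [2,5]:
  j=2: fails
  j=3: fails
  j=4: fails
  j=5: fails
No position in the window satisfies it → formula fails.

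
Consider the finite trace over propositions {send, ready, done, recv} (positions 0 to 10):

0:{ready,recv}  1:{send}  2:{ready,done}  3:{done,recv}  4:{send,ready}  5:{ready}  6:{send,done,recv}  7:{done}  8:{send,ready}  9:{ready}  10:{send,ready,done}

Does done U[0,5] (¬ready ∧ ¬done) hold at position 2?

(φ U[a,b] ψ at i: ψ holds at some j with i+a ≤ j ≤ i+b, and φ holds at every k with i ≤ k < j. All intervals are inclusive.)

No

Need some j in [2,7] with (¬ready ∧ ¬done), and done at every k in [2,j-1].
  j=2: (¬ready ∧ ¬done) false.
  j=3: (¬ready ∧ ¬done) false.
  j=4: (¬ready ∧ ¬done) false.
  j=5: (¬ready ∧ ¬done) false.
  j=6: (¬ready ∧ ¬done) false.
  j=7: (¬ready ∧ ¬done) false.
No j in the window works → until fails.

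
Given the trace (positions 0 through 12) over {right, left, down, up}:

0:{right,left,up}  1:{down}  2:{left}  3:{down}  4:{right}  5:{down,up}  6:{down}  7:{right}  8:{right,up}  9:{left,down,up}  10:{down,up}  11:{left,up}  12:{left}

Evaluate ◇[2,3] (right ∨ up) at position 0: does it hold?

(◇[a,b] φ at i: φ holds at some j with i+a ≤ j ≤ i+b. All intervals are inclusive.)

Does not hold

Check (right ∨ up) at each j in [2,3]:
  j=2: false
  j=3: false
No position in the window satisfies it → formula fails.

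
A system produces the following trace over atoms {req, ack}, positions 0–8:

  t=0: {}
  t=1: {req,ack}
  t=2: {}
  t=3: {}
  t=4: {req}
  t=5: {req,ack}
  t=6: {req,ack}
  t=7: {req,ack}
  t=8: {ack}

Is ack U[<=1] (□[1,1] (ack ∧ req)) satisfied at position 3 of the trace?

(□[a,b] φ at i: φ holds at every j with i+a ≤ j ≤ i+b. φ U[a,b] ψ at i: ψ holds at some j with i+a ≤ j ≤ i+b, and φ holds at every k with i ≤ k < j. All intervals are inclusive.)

No

Need some j in [3,4] with □[1,1] (ack ∧ req), and ack at every k in [3,j-1].
  j=3: □[1,1] (ack ∧ req) — fails at 4.
  j=4: □[1,1] (ack ∧ req) holds, but ack fails at k=3 → not this j.
No j in the window works → until fails.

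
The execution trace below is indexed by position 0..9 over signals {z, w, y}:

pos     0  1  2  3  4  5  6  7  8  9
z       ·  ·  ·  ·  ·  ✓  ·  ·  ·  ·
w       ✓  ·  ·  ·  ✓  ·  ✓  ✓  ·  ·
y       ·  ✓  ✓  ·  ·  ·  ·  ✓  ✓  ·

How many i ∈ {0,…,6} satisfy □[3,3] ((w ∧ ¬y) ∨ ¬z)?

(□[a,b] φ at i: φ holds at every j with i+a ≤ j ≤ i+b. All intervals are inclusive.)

6

Evaluate at each i in [0,6]:
  i=0: ✓ (all of [3,3])
  i=1: ✓ (all of [4,4])
  i=2: ✗ (fails at j=5)
  i=3: ✓ (all of [6,6])
  i=4: ✓ (all of [7,7])
  i=5: ✓ (all of [8,8])
  i=6: ✓ (all of [9,9])
Positions where it holds: {0, 1, 3, 4, 5, 6} → 6.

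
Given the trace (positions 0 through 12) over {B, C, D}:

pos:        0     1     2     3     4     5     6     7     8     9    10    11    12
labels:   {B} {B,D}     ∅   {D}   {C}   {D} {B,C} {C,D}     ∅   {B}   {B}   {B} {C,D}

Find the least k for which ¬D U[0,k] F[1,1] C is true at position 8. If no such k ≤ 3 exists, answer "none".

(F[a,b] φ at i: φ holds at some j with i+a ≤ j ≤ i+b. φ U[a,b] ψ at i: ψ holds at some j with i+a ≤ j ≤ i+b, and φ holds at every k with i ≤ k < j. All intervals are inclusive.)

Need earliest j ≥ 8 with F[1,1] C, and ¬D at every k in [8,j-1].
  j=8: rhs fails.
  j=9: rhs fails.
  j=10: rhs fails.
  j=11: rhs holds; lhs holds on [8,10]. k = 3.

3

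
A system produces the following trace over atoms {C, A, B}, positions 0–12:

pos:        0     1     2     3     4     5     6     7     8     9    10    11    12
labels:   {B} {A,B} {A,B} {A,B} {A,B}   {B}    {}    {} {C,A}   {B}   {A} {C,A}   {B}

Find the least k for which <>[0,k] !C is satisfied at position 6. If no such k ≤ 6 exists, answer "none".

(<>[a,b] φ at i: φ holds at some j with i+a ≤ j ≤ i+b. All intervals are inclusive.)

0

Scan j = 6,7,… for !C:
  j=6: holds
First hit at j=6, so smallest k = 6-6 = 0.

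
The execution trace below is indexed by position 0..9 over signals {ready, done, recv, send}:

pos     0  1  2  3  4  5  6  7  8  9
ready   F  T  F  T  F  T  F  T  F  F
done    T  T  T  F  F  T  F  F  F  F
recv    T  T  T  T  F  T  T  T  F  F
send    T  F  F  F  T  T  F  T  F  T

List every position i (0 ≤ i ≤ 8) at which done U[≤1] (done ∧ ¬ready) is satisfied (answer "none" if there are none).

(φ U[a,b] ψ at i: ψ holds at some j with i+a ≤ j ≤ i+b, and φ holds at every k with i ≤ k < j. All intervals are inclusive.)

0, 1, 2

Evaluate at each i in [0,8]:
  i=0: ✓ (rhs at j=0)
  i=1: ✓ (rhs at j=2; lhs holds on [1,1])
  i=2: ✓ (rhs at j=2)
  i=3: ✗ (no rhs in [3,4])
  i=4: ✗ (no rhs in [4,5])
  i=5: ✗ (no rhs in [5,6])
  i=6: ✗ (no rhs in [6,7])
  i=7: ✗ (no rhs in [7,8])
  i=8: ✗ (no rhs in [8,9])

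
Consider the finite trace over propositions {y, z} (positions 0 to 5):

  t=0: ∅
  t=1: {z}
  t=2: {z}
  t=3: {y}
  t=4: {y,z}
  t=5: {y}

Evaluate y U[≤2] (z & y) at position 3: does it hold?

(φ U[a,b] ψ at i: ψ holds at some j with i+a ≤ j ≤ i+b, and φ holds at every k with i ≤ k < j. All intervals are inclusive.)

Need some j in [3,5] with (z & y), and y at every k in [3,j-1].
  j=3: (z & y) false.
  j=4: (z & y) holds; y holds at every k in [3,3] → satisfied.

True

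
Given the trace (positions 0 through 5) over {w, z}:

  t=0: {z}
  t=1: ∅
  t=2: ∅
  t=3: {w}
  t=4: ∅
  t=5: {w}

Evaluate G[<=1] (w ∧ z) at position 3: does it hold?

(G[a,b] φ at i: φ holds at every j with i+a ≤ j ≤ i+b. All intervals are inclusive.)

False

Check (w ∧ z) at every j in [3,4]:
  j=3: false
  j=4: false
Fails at j=3 → formula fails.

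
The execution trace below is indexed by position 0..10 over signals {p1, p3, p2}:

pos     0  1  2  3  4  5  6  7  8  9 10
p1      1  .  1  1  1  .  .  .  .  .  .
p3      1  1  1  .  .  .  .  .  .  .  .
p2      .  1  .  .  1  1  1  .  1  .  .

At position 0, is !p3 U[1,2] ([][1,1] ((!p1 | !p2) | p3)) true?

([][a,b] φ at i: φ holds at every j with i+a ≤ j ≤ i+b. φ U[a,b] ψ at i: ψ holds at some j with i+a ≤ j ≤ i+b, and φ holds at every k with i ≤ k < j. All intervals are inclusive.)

Need some j in [1,2] with [][1,1] ((!p1 | !p2) | p3), and !p3 at every k in [0,j-1].
  j=1: [][1,1] ((!p1 | !p2) | p3) holds, but !p3 fails at k=0 → not this j.
  j=2: [][1,1] ((!p1 | !p2) | p3) holds, but !p3 fails at k=0 → not this j.
No j in the window works → until fails.

False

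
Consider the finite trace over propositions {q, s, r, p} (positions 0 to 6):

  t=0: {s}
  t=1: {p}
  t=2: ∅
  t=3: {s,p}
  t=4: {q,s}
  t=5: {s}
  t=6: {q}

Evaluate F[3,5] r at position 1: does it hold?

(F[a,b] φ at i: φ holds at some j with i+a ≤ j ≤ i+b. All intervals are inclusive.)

No

Check r at each j in [4,6]:
  j=4: false
  j=5: false
  j=6: false
No position in the window satisfies it → formula fails.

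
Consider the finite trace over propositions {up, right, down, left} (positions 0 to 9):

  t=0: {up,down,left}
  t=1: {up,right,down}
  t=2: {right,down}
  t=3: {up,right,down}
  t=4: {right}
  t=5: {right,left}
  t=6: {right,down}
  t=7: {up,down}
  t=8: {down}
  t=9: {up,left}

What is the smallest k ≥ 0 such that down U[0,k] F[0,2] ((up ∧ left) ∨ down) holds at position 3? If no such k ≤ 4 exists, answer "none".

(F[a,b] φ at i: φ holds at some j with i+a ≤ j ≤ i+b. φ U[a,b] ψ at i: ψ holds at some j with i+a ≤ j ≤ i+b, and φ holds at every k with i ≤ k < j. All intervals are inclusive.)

Need earliest j ≥ 3 with F[0,2] ((up ∧ left) ∨ down), and down at every k in [3,j-1].
  j=3: rhs holds (empty prefix). k = 0.

0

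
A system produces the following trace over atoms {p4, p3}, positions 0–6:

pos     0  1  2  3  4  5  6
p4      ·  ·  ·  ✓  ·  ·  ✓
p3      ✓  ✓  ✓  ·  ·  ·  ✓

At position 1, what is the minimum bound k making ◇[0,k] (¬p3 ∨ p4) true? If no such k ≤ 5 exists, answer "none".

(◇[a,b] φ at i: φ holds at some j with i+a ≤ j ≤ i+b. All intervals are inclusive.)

2

Scan j = 1,2,… for (¬p3 ∨ p4):
  j=1: fails
  j=2: fails
  j=3: holds
First hit at j=3, so smallest k = 3-1 = 2.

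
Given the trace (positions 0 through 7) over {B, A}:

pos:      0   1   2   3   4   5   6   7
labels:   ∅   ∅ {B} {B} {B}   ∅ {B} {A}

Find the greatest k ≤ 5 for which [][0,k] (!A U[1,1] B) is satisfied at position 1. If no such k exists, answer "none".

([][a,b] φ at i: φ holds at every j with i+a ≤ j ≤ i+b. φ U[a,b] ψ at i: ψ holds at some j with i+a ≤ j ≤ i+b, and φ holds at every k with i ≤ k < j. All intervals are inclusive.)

(!A U[1,1] B) must hold from j=1 onward; find where it first fails.
  j=1: holds
  j=2: holds
  j=3: holds
  j=4: fails
Holds on [1,3], so largest k = 2.

2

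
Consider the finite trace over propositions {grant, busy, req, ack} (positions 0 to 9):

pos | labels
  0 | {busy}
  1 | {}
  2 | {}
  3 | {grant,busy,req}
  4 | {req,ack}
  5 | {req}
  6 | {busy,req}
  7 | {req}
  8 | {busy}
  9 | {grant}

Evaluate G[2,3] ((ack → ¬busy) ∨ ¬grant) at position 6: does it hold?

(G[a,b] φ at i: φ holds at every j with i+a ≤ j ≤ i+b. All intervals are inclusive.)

Yes

Check ((ack → ¬busy) ∨ ¬grant) at every j in [8,9]:
  j=8: true
  j=9: true
All positions satisfy it → formula holds.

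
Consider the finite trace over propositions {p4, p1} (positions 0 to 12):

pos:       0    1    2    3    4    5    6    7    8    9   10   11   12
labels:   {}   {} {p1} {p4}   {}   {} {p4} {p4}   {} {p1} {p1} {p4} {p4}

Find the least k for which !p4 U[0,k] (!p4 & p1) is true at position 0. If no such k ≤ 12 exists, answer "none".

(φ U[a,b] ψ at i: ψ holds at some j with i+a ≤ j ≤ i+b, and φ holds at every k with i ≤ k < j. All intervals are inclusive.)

Need earliest j ≥ 0 with (!p4 & p1), and !p4 at every k in [0,j-1].
  j=0: rhs fails.
  j=1: rhs fails.
  j=2: rhs holds; lhs holds on [0,1]. k = 2.

2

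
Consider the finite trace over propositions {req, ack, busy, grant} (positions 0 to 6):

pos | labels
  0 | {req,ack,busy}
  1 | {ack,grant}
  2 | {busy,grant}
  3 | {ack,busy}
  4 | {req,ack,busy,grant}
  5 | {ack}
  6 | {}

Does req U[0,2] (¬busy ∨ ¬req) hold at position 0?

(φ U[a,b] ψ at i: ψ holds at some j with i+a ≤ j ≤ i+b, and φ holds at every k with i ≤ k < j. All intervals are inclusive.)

Need some j in [0,2] with (¬busy ∨ ¬req), and req at every k in [0,j-1].
  j=0: (¬busy ∨ ¬req) false.
  j=1: (¬busy ∨ ¬req) holds; req holds at every k in [0,0] → satisfied.

True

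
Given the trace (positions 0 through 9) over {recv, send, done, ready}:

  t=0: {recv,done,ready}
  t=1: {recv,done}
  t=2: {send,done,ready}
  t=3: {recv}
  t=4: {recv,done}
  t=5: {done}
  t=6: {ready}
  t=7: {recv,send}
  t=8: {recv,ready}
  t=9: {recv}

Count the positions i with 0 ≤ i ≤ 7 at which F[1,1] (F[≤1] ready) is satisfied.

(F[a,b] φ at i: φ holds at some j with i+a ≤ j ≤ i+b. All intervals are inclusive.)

Evaluate at each i in [0,7]:
  i=0: ✓ (witness j=1)
  i=1: ✓ (witness j=2)
  i=2: ✗ (none in [3,3])
  i=3: ✗ (none in [4,4])
  i=4: ✓ (witness j=5)
  i=5: ✓ (witness j=6)
  i=6: ✓ (witness j=7)
  i=7: ✓ (witness j=8)
Positions where it holds: {0, 1, 4, 5, 6, 7} → 6.

6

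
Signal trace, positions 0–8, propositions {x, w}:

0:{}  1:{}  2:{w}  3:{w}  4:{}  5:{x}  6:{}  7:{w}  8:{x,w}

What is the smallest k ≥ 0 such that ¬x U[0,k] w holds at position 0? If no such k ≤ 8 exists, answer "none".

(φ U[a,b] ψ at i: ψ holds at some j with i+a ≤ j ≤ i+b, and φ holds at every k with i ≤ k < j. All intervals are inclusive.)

2

Need earliest j ≥ 0 with w, and ¬x at every k in [0,j-1].
  j=0: rhs fails.
  j=1: rhs fails.
  j=2: rhs holds; lhs holds on [0,1]. k = 2.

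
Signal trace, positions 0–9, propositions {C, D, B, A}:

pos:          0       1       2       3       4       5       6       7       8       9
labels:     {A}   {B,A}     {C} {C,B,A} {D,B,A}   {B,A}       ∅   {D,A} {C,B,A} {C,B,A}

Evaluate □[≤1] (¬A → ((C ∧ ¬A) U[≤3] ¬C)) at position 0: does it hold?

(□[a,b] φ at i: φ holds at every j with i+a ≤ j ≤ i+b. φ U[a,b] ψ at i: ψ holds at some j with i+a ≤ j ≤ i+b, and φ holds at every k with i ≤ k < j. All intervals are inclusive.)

Holds

Check (¬A → ((C ∧ ¬A) U[≤3] ¬C)) at every j in [0,1]:
  j=0: antecedent false → ✓
  j=1: antecedent false → ✓
All positions satisfy it → formula holds.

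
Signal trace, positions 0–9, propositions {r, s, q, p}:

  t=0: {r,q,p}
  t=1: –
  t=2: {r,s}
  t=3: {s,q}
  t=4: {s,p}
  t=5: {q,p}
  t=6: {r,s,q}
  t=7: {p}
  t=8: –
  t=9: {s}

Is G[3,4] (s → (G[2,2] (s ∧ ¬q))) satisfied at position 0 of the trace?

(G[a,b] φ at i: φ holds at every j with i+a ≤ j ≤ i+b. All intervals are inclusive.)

False

Check (s → (G[2,2] (s ∧ ¬q))) at every j in [3,4]:
  j=3: antecedent true; consequent fails at 5 → ✗
  j=4: antecedent true; consequent fails at 6 → ✗
Fails at j=3 → formula fails.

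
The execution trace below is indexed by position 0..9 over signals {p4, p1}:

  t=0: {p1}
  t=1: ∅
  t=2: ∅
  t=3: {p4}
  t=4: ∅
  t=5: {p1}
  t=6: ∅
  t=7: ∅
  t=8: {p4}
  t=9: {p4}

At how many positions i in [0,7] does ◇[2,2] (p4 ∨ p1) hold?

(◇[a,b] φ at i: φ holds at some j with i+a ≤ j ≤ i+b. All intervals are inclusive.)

Evaluate at each i in [0,7]:
  i=0: ✗ (none in [2,2])
  i=1: ✓ (witness j=3)
  i=2: ✗ (none in [4,4])
  i=3: ✓ (witness j=5)
  i=4: ✗ (none in [6,6])
  i=5: ✗ (none in [7,7])
  i=6: ✓ (witness j=8)
  i=7: ✓ (witness j=9)
Positions where it holds: {1, 3, 6, 7} → 4.

4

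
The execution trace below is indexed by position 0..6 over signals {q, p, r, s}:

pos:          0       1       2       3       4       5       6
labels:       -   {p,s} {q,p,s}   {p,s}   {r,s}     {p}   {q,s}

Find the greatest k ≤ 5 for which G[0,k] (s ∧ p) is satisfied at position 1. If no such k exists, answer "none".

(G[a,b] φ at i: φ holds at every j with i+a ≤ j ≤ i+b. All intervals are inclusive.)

(s ∧ p) must hold from j=1 onward; find where it first fails.
  j=1: holds
  j=2: holds
  j=3: holds
  j=4: fails
Holds on [1,3], so largest k = 2.

2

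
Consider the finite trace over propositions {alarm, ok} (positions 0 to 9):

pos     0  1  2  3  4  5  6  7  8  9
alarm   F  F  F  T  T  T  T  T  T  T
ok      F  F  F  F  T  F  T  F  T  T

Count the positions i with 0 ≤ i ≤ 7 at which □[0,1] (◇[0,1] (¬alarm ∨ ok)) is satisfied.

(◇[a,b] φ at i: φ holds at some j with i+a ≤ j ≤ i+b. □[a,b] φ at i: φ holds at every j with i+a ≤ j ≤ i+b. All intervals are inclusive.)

8

Evaluate at each i in [0,7]:
  i=0: ✓ (all of [0,1])
  i=1: ✓ (all of [1,2])
  i=2: ✓ (all of [2,3])
  i=3: ✓ (all of [3,4])
  i=4: ✓ (all of [4,5])
  i=5: ✓ (all of [5,6])
  i=6: ✓ (all of [6,7])
  i=7: ✓ (all of [7,8])
Positions where it holds: {0, 1, 2, 3, 4, 5, 6, 7} → 8.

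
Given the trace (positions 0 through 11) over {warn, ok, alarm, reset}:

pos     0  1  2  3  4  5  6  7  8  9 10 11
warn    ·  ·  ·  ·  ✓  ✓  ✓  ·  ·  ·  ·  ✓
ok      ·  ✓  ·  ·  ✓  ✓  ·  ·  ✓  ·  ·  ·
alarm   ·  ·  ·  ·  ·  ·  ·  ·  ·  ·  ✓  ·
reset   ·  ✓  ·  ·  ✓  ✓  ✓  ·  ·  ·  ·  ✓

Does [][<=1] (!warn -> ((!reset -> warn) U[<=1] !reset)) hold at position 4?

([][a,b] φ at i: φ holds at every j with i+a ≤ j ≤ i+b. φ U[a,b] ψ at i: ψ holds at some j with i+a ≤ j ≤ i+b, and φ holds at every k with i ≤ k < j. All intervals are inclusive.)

Check (!warn -> ((!reset -> warn) U[<=1] !reset)) at every j in [4,5]:
  j=4: antecedent false → ✓
  j=5: antecedent false → ✓
All positions satisfy it → formula holds.

Holds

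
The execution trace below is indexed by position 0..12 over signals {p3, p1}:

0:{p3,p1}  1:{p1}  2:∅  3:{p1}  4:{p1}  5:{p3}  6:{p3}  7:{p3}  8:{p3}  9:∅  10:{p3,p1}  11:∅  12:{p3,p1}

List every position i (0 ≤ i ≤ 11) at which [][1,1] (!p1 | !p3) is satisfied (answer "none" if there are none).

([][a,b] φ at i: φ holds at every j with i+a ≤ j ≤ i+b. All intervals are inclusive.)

Evaluate at each i in [0,11]:
  i=0: ✓ (all of [1,1])
  i=1: ✓ (all of [2,2])
  i=2: ✓ (all of [3,3])
  i=3: ✓ (all of [4,4])
  i=4: ✓ (all of [5,5])
  i=5: ✓ (all of [6,6])
  i=6: ✓ (all of [7,7])
  i=7: ✓ (all of [8,8])
  i=8: ✓ (all of [9,9])
  i=9: ✗ (fails at j=10)
  i=10: ✓ (all of [11,11])
  i=11: ✗ (fails at j=12)

0, 1, 2, 3, 4, 5, 6, 7, 8, 10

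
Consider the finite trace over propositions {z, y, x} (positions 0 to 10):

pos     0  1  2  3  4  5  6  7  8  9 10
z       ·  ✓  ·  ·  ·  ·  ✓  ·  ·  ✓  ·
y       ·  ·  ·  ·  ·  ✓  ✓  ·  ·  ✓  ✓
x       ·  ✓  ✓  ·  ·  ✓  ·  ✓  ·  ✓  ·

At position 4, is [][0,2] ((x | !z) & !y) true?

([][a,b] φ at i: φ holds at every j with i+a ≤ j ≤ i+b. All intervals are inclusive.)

No

Check ((x | !z) & !y) at every j in [4,6]:
  j=4: true
  j=5: false
  j=6: false
Fails at j=5 → formula fails.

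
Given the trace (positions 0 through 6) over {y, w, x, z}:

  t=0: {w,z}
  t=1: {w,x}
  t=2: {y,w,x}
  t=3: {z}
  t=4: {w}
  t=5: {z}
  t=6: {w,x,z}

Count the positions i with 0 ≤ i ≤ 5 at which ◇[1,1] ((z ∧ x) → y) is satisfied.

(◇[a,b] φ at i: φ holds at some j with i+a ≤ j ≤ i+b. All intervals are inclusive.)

5

Evaluate at each i in [0,5]:
  i=0: ✓ (witness j=1)
  i=1: ✓ (witness j=2)
  i=2: ✓ (witness j=3)
  i=3: ✓ (witness j=4)
  i=4: ✓ (witness j=5)
  i=5: ✗ (none in [6,6])
Positions where it holds: {0, 1, 2, 3, 4} → 5.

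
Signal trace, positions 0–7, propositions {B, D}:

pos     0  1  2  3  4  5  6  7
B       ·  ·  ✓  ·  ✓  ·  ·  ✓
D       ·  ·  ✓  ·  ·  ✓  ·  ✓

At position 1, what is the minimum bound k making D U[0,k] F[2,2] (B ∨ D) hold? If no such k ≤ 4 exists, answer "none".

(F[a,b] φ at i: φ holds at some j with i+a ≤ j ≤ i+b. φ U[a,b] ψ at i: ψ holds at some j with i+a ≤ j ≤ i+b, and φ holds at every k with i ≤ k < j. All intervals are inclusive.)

none

Need earliest j ≥ 1 with F[2,2] (B ∨ D), and D at every k in [1,j-1].
  j=1: rhs fails.
  j=2: rhs holds but lhs fails at k=1.
  j=3: rhs holds but lhs fails at k=1.
  j=4: rhs fails.
  j=5: rhs holds but lhs fails at k=1.
No witness within the range → none.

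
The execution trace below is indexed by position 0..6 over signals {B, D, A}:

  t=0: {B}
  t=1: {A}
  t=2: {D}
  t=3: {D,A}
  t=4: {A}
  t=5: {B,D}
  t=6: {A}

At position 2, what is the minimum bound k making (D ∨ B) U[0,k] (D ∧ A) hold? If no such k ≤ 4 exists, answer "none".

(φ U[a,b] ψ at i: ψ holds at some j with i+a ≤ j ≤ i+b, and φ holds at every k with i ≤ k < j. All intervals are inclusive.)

1

Need earliest j ≥ 2 with (D ∧ A), and (D ∨ B) at every k in [2,j-1].
  j=2: rhs fails.
  j=3: rhs holds; lhs holds on [2,2]. k = 1.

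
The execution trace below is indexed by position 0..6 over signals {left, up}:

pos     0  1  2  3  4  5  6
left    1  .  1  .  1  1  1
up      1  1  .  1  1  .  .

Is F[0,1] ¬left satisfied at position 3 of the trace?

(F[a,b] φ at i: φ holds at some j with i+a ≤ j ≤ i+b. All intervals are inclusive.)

Check ¬left at each j in [3,4]:
  j=3: true
  j=4: false
Found at j=3 → formula holds.

True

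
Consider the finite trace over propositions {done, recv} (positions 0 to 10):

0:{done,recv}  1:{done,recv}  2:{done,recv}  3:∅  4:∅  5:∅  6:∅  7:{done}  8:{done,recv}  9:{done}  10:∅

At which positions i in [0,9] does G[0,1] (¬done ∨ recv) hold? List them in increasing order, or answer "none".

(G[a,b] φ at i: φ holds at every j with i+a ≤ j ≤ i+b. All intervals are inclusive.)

0, 1, 2, 3, 4, 5

Evaluate at each i in [0,9]:
  i=0: ✓ (all of [0,1])
  i=1: ✓ (all of [1,2])
  i=2: ✓ (all of [2,3])
  i=3: ✓ (all of [3,4])
  i=4: ✓ (all of [4,5])
  i=5: ✓ (all of [5,6])
  i=6: ✗ (fails at j=7)
  i=7: ✗ (fails at j=7)
  i=8: ✗ (fails at j=9)
  i=9: ✗ (fails at j=9)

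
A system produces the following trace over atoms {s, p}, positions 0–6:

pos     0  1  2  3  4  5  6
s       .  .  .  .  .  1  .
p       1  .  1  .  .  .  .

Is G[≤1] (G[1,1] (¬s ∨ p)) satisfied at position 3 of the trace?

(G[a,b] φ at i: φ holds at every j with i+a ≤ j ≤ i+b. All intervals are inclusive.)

Does not hold

Check G[1,1] (¬s ∨ p) at every j in [3,4]:
  j=3: holds on [4,4]
  j=4: fails at 5
Fails at j=4 → formula fails.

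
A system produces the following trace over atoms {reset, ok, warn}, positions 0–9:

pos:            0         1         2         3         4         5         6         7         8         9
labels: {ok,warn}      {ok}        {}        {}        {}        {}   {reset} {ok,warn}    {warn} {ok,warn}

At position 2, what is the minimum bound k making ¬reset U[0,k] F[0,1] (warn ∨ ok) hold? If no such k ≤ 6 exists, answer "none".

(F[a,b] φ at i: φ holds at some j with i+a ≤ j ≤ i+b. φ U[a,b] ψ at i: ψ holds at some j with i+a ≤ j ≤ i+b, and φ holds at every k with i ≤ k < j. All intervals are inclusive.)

4

Need earliest j ≥ 2 with F[0,1] (warn ∨ ok), and ¬reset at every k in [2,j-1].
  j=2: rhs fails.
  j=3: rhs fails.
  j=4: rhs fails.
  j=5: rhs fails.
  j=6: rhs holds; lhs holds on [2,5]. k = 4.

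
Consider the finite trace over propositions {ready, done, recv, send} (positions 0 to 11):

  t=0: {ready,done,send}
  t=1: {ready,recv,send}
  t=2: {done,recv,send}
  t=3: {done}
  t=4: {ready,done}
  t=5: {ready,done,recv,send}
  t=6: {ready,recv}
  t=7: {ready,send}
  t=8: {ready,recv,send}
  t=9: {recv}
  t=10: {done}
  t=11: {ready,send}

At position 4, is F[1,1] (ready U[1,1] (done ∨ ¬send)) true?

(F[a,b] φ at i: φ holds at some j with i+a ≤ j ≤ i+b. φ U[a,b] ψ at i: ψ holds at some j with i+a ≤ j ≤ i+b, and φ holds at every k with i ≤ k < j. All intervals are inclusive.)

True

Check (ready U[1,1] (done ∨ ¬send)) at each j in [5,5]:
  j=5: holds
Found at j=5 → formula holds.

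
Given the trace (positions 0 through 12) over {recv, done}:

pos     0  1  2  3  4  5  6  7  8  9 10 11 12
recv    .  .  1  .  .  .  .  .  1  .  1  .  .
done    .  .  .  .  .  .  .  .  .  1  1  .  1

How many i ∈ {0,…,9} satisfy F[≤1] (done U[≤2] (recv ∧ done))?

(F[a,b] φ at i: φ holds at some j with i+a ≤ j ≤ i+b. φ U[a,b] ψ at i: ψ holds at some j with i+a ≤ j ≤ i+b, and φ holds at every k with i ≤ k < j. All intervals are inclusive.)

Evaluate at each i in [0,9]:
  i=0: ✗ (none in [0,1])
  i=1: ✗ (none in [1,2])
  i=2: ✗ (none in [2,3])
  i=3: ✗ (none in [3,4])
  i=4: ✗ (none in [4,5])
  i=5: ✗ (none in [5,6])
  i=6: ✗ (none in [6,7])
  i=7: ✗ (none in [7,8])
  i=8: ✓ (witness j=9)
  i=9: ✓ (witness j=9)
Positions where it holds: {8, 9} → 2.

2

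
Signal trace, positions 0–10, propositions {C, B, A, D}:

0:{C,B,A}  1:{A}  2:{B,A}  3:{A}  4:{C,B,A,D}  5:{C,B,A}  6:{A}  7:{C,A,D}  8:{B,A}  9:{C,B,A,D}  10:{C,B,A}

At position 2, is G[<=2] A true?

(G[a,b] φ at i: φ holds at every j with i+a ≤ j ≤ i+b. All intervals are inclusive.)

Holds

Check A at every j in [2,4]:
  j=2: true
  j=3: true
  j=4: true
All positions satisfy it → formula holds.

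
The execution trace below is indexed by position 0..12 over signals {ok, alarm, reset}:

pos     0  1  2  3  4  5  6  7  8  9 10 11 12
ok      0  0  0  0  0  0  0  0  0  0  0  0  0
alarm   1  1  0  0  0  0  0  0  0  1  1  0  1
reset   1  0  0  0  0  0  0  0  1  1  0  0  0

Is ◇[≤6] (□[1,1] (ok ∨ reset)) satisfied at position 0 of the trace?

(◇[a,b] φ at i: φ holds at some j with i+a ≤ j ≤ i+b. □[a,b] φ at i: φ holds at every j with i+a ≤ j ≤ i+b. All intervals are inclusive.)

No

Check □[1,1] (ok ∨ reset) at each j in [0,6]:
  j=0: fails at 1
  j=1: fails at 2
  j=2: fails at 3
  j=3: fails at 4
  j=4: fails at 5
  j=5: fails at 6
  j=6: fails at 7
No position in the window satisfies it → formula fails.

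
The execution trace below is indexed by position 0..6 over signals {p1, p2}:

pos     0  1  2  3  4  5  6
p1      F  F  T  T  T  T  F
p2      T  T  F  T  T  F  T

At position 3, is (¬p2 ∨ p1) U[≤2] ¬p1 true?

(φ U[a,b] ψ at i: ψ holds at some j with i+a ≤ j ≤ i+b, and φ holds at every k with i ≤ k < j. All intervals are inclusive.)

No

Need some j in [3,5] with ¬p1, and (¬p2 ∨ p1) at every k in [3,j-1].
  j=3: ¬p1 false.
  j=4: ¬p1 false.
  j=5: ¬p1 false.
No j in the window works → until fails.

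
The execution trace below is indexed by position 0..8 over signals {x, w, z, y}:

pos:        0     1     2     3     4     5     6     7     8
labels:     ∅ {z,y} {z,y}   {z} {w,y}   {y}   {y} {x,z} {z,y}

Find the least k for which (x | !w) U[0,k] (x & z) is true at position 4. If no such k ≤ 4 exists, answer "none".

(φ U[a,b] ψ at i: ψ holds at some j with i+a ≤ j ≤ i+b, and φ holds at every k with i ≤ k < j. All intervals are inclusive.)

Need earliest j ≥ 4 with (x & z), and (x | !w) at every k in [4,j-1].
  j=4: rhs fails.
  j=5: rhs fails.
  j=6: rhs fails.
  j=7: rhs holds but lhs fails at k=4.
  j=8: rhs fails.
No witness within the range → none.

none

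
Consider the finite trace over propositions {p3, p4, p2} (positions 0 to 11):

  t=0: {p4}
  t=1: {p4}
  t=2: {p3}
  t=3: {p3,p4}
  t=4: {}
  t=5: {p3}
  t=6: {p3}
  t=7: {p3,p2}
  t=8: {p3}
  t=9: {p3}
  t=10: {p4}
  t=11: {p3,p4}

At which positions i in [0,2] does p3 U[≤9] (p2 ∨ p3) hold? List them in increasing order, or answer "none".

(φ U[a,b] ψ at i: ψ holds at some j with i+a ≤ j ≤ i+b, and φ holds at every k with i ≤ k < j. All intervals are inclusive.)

Evaluate at each i in [0,2]:
  i=0: ✗ (lhs fails at k=0 before rhs at j=2)
  i=1: ✗ (lhs fails at k=1 before rhs at j=2)
  i=2: ✓ (rhs at j=2)

2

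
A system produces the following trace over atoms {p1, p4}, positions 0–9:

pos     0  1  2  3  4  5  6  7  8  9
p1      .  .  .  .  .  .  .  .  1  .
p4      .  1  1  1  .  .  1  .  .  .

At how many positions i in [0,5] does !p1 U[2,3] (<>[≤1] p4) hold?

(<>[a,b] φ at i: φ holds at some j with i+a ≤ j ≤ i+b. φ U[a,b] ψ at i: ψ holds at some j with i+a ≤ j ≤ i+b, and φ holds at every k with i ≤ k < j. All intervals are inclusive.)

5

Evaluate at each i in [0,5]:
  i=0: ✓ (rhs at j=2; lhs holds on [0,1])
  i=1: ✓ (rhs at j=3; lhs holds on [1,2])
  i=2: ✓ (rhs at j=5; lhs holds on [2,4])
  i=3: ✓ (rhs at j=5; lhs holds on [3,4])
  i=4: ✓ (rhs at j=6; lhs holds on [4,5])
  i=5: ✗ (no rhs in [7,8])
Positions where it holds: {0, 1, 2, 3, 4} → 5.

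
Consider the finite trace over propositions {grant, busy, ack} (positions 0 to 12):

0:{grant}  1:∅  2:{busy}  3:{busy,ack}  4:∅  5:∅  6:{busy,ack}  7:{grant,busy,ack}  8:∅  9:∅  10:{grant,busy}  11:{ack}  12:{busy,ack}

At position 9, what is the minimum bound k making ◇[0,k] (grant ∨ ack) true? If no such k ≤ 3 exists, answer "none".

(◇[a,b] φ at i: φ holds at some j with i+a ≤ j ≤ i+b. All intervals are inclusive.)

1

Scan j = 9,10,… for (grant ∨ ack):
  j=9: fails
  j=10: holds
First hit at j=10, so smallest k = 10-9 = 1.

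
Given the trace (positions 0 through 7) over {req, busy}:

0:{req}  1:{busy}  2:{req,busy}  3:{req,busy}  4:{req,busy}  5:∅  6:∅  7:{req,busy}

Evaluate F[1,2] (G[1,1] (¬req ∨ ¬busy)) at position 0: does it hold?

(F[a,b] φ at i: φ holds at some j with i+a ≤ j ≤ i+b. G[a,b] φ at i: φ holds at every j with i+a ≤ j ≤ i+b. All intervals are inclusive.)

Check G[1,1] (¬req ∨ ¬busy) at each j in [1,2]:
  j=1: fails at 2
  j=2: fails at 3
No position in the window satisfies it → formula fails.

No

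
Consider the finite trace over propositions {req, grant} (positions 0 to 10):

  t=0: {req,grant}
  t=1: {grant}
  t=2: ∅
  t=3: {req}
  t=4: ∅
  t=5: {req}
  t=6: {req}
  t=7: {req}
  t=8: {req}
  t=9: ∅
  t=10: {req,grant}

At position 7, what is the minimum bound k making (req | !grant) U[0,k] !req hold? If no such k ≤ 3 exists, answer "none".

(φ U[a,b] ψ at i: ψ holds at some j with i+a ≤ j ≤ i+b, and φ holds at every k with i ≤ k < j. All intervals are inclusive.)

Need earliest j ≥ 7 with !req, and (req | !grant) at every k in [7,j-1].
  j=7: rhs fails.
  j=8: rhs fails.
  j=9: rhs holds; lhs holds on [7,8]. k = 2.

2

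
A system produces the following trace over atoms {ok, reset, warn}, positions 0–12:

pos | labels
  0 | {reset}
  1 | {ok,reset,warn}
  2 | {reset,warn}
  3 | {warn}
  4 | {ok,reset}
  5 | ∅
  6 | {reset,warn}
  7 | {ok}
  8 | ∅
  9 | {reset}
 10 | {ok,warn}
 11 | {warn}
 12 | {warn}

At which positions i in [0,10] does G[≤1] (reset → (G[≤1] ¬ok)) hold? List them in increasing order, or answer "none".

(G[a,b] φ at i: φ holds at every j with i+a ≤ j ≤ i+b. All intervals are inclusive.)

Evaluate at each i in [0,10]:
  i=0: ✗ (fails at j=0)
  i=1: ✗ (fails at j=1)
  i=2: ✓ (all of [2,3])
  i=3: ✗ (fails at j=4)
  i=4: ✗ (fails at j=4)
  i=5: ✗ (fails at j=6)
  i=6: ✗ (fails at j=6)
  i=7: ✓ (all of [7,8])
  i=8: ✗ (fails at j=9)
  i=9: ✗ (fails at j=9)
  i=10: ✓ (all of [10,11])

2, 7, 10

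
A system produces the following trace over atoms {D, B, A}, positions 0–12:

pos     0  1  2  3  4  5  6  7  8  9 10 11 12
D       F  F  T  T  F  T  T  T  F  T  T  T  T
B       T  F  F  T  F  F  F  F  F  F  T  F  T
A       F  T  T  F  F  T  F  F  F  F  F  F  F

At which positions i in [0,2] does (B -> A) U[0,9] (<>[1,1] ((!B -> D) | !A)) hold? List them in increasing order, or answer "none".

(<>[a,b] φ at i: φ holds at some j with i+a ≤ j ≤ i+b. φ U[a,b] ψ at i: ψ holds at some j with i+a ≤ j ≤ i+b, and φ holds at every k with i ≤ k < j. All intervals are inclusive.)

1, 2

Evaluate at each i in [0,2]:
  i=0: ✗ (lhs fails at k=0 before rhs at j=1)
  i=1: ✓ (rhs at j=1)
  i=2: ✓ (rhs at j=2)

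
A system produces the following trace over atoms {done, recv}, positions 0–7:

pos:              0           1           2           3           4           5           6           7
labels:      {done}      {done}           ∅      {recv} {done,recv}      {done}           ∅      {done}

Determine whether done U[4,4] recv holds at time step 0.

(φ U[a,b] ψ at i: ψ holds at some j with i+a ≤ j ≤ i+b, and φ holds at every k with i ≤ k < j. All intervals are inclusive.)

False

Need some j in [4,4] with recv, and done at every k in [0,j-1].
  j=4: recv holds, but done fails at k=2 → not this j.
No j in the window works → until fails.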